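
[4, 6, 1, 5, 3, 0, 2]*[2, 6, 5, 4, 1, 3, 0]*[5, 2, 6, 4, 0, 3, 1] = [2, 5, 1, 4, 0, 6, 3]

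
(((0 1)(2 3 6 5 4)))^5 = (0 1)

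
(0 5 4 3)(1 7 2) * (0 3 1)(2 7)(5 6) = (0 6 5 4 1 2)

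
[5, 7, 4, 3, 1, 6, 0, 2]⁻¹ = [6, 4, 7, 3, 2, 0, 5, 1]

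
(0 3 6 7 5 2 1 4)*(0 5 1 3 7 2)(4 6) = (0 7 1 6 2 3 4 5)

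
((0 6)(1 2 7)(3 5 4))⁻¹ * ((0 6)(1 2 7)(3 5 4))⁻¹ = (1 2 7)(3 5 4)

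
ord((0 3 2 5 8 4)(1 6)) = 6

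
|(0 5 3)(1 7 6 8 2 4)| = 6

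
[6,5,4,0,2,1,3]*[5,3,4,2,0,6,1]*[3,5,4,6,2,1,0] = [5,0,3,1,2,6,4]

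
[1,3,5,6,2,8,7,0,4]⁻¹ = [7,0,4,1,8,2,3,6,5]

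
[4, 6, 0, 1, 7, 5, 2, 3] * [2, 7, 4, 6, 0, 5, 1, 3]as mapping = [0→0, 1→1, 2→2, 3→7, 4→3, 5→5, 6→4, 7→6]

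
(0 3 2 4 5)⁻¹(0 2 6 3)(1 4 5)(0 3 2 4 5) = (0 1 5)(2 3 4 6)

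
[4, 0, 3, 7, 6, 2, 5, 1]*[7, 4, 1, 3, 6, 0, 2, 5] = [6, 7, 3, 5, 2, 1, 0, 4]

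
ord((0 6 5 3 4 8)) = 6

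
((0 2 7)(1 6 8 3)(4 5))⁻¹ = (0 7 2)(1 3 8 6)(4 5)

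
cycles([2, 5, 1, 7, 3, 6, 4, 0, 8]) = (0 2 1 5 6 4 3 7)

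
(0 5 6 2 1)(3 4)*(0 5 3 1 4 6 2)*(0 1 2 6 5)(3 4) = (0 4 2 3 5 6 1)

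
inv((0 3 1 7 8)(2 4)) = (0 8 7 1 3)(2 4)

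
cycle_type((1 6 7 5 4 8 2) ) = 7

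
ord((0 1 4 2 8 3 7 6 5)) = 9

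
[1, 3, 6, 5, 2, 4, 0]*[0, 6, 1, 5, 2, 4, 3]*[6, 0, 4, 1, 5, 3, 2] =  [2, 3, 1, 5, 0, 4, 6]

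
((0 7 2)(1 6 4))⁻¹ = (0 2 7)(1 4 6)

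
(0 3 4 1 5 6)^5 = (0 6 5 1 4 3)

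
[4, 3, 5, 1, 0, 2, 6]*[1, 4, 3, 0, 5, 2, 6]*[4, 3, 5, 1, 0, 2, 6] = [2, 4, 5, 0, 3, 1, 6]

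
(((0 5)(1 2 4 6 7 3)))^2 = (1 4 7)(2 6 3)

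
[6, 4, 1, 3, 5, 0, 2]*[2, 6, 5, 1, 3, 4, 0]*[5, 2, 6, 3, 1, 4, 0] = [5, 3, 0, 2, 1, 6, 4] 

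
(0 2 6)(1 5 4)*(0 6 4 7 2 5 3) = (0 5 7 2 4 1 3)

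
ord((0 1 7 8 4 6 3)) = 7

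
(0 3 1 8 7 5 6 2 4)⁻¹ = (0 4 2 6 5 7 8 1 3)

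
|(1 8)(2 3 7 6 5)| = 10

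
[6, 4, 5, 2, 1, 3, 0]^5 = [6, 4, 3, 5, 1, 2, 0]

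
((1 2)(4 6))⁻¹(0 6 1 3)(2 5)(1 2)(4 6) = (0 4 2 3)(1 5)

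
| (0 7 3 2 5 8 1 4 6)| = 9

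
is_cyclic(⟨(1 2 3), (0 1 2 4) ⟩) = no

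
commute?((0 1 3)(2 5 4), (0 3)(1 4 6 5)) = no:(0 1 3)(2 5 4)*(0 3)(1 4 6 5) = (0 4 2 1)(5 6), (0 3)(1 4 6 5)*(0 1 3)(2 5 4) = (1 2 5 3)(4 6)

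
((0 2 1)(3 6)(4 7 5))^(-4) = (0 1 2)(4 5 7)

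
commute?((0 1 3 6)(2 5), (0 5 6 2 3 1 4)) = no:(0 1 3 6)(2 5)*(0 5 6 2 3 1 4) = (0 4)(2 6 5 3), (0 5 6 2 3 1 4)*(0 1 3 6)(2 5) = (0 2 6 5)(1 4)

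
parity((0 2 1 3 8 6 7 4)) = odd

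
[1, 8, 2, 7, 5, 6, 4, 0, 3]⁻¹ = [7, 0, 2, 8, 6, 4, 5, 3, 1]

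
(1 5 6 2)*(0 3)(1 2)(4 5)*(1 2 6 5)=(0 3)(1 4)(2 6)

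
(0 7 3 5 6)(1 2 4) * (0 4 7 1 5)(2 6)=(0 1 6 4 5 2 7 3)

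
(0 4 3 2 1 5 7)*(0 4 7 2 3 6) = (0 7 4 6)(1 5 2)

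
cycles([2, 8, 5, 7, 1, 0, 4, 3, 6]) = (0 2 5)(1 8 6 4)(3 7)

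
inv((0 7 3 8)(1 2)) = (0 8 3 7)(1 2)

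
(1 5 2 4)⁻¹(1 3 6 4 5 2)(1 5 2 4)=(1 2 4 5 3 6)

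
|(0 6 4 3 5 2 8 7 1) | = 9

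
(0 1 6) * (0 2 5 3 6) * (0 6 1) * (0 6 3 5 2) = (0 6) (1 3) 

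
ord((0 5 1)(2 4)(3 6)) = 6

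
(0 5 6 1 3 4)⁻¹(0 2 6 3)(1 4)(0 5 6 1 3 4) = (0 3)(1 4 5 2)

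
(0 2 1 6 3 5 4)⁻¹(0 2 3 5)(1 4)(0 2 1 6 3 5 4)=(0 6)(1 5 4 2)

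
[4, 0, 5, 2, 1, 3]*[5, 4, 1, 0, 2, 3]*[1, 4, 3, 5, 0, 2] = [3, 2, 5, 4, 0, 1]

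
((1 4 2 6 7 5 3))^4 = (1 7 4 5 2 3 6)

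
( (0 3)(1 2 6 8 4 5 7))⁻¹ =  (0 3)(1 7 5 4 8 6 2)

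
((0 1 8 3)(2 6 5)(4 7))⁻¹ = (0 3 8 1)(2 5 6)(4 7)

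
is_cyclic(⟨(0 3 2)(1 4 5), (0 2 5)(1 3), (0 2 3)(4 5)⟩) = no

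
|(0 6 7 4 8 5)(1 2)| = 6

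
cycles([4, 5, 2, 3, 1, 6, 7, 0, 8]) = (0 4 1 5 6 7)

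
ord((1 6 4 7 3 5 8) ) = 7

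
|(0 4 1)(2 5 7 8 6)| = 15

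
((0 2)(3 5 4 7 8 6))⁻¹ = (0 2)(3 6 8 7 4 5)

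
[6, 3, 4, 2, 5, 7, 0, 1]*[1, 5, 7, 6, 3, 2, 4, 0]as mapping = [0→4, 1→6, 2→3, 3→7, 4→2, 5→0, 6→1, 7→5]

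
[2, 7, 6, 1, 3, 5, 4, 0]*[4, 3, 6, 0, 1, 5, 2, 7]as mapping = [0→6, 1→7, 2→2, 3→3, 4→0, 5→5, 6→1, 7→4]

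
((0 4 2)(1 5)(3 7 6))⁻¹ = (0 2 4)(1 5)(3 6 7)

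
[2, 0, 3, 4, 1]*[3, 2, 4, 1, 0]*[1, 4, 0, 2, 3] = [3, 2, 4, 1, 0]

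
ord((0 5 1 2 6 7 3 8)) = 8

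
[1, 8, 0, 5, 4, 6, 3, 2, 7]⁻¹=[2, 0, 7, 6, 4, 3, 5, 8, 1]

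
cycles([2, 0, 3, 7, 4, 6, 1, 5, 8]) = (0 2 3 7 5 6 1)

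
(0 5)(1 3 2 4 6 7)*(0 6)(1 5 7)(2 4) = (0 7 5 6 1 3 4)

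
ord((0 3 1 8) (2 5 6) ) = 12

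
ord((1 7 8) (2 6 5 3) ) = 12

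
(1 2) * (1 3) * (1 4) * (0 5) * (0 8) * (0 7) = (0 5 8 7) (1 2 3 4) 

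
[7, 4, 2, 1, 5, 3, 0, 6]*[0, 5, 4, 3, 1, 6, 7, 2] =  [2, 1, 4, 5, 6, 3, 0, 7]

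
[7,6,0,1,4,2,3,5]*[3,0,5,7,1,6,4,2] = [2,4,3,0,1,5,7,6]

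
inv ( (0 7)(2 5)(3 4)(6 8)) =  (0 7)(2 5)(3 4)(6 8)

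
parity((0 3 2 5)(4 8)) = even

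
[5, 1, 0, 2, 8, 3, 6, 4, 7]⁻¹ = [2, 1, 3, 5, 7, 0, 6, 8, 4]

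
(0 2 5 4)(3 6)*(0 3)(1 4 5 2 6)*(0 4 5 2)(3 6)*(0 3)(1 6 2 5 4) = (1 4 2 3 6)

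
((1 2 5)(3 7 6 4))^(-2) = (1 2 5)(3 6)(4 7)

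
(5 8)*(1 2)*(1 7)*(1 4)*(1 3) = (1 2 7 4 3)(5 8)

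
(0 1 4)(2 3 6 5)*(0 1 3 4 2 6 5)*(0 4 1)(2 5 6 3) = (0 2 1 5 3 6 4)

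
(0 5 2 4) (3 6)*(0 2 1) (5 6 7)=(0 6 3 7 5 1) (2 4) 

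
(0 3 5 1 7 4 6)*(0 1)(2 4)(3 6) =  (0 6 1 7 2 4 3 5)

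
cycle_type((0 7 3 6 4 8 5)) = 7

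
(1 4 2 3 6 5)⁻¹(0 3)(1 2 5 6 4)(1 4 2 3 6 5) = (0 6)(1 5 2 4 3)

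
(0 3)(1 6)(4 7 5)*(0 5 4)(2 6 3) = (0 2 6 1 3 5)(4 7)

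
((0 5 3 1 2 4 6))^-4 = (0 1 6 3 4 5 2)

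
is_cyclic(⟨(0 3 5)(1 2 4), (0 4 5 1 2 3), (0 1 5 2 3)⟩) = no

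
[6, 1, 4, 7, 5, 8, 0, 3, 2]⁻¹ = [6, 1, 8, 7, 2, 4, 0, 3, 5]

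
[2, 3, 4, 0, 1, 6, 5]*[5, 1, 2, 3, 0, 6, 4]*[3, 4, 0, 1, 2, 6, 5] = [0, 1, 3, 6, 4, 2, 5]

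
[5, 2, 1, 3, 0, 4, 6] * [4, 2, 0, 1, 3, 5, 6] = [5, 0, 2, 1, 4, 3, 6]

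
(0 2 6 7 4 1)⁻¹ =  (0 1 4 7 6 2)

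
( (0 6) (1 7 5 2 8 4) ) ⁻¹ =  (0 6) (1 4 8 2 5 7) 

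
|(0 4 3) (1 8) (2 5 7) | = 6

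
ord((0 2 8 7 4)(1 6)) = 10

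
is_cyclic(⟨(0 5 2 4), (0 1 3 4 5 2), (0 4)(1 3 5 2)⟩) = no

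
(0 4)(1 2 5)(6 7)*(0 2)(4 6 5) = (0 6 7 5 1)(2 4)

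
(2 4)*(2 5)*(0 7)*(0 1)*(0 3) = (0 7 1 3)(2 4 5)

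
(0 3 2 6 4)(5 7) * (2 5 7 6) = (0 3 5 6 4)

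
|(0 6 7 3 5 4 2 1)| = 8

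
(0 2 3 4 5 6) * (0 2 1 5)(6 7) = (0 1 5 7 6 2 3 4)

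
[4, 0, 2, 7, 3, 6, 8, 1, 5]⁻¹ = [1, 7, 2, 4, 0, 8, 5, 3, 6]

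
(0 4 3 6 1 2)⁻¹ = (0 2 1 6 3 4)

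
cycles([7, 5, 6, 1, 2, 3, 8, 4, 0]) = (0 7 4 2 6 8)(1 5 3)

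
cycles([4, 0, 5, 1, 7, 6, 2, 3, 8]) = (0 4 7 3 1)(2 5 6)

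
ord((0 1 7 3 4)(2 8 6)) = 15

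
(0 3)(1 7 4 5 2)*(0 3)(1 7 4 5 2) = (1 4 2 7 5)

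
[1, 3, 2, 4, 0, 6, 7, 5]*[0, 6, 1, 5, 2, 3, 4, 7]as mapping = [0→6, 1→5, 2→1, 3→2, 4→0, 5→4, 6→7, 7→3]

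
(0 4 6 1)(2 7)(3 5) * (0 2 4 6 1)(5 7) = (0 6)(1 2 5 3 7 4)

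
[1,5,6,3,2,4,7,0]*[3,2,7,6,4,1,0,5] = [2,1,0,6,7,4,5,3]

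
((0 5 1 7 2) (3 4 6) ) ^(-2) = (0 7 5 2 1) (3 4 6) 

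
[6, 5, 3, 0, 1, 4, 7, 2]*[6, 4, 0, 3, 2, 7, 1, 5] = [1, 7, 3, 6, 4, 2, 5, 0]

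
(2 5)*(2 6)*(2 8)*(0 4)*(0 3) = (0 4 3)(2 5 6 8)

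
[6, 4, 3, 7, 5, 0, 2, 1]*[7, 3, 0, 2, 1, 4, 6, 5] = [6, 1, 2, 5, 4, 7, 0, 3] 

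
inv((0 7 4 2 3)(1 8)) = (0 3 2 4 7)(1 8)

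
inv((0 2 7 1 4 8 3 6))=(0 6 3 8 4 1 7 2)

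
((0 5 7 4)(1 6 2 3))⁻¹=(0 4 7 5)(1 3 2 6)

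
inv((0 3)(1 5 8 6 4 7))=(0 3)(1 7 4 6 8 5)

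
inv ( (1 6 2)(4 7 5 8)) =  (1 2 6)(4 8 5 7)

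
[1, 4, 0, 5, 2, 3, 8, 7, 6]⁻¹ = [2, 0, 4, 5, 1, 3, 8, 7, 6]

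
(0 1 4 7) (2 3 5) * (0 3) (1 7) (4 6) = (0 7 3 5 2) (1 6 4) 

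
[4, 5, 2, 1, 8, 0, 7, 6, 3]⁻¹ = [5, 3, 2, 8, 0, 1, 7, 6, 4]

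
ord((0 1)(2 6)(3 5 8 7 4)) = 10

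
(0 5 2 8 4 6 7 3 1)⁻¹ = (0 1 3 7 6 4 8 2 5)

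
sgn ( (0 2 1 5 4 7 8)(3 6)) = -1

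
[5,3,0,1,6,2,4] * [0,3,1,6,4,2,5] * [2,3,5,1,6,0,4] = [5,4,2,1,0,3,6]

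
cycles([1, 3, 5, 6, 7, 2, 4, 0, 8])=(0 1 3 6 4 7)(2 5)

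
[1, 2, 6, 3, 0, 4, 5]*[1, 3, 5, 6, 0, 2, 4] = [3, 5, 4, 6, 1, 0, 2]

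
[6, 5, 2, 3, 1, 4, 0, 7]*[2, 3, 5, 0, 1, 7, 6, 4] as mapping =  [0→6, 1→7, 2→5, 3→0, 4→3, 5→1, 6→2, 7→4] 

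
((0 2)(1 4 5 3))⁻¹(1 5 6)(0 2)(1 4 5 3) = (3 6 4)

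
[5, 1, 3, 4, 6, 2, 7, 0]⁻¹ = [7, 1, 5, 2, 3, 0, 4, 6]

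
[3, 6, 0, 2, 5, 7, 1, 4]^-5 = [3, 6, 0, 2, 5, 7, 1, 4]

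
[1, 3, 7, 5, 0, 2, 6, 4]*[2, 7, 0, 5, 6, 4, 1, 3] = [7, 5, 3, 4, 2, 0, 1, 6]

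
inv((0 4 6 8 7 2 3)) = (0 3 2 7 8 6 4)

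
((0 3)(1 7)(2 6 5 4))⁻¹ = (0 3)(1 7)(2 4 5 6)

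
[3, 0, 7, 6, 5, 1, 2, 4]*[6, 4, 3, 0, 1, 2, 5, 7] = [0, 6, 7, 5, 2, 4, 3, 1]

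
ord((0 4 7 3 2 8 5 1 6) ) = 9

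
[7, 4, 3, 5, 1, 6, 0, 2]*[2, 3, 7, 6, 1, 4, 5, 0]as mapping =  [0→0, 1→1, 2→6, 3→4, 4→3, 5→5, 6→2, 7→7]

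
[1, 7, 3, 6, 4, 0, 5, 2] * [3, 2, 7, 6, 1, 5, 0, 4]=[2, 4, 6, 0, 1, 3, 5, 7]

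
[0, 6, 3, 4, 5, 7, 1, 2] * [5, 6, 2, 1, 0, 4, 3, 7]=[5, 3, 1, 0, 4, 7, 6, 2]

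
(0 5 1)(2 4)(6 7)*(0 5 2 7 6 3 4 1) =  (0 2 1 5)(3 4 7)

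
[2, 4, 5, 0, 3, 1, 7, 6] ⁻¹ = [3, 5, 0, 4, 1, 2, 7, 6] 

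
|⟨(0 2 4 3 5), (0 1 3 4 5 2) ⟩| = 120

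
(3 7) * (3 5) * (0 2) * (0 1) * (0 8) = (0 2 1 8)(3 7 5)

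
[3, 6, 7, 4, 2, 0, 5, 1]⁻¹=[5, 7, 4, 0, 3, 6, 1, 2]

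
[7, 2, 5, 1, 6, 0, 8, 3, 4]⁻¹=[5, 3, 1, 7, 8, 2, 4, 0, 6]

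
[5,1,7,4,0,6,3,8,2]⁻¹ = [4,1,8,6,3,0,5,2,7]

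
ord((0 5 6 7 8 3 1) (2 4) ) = 14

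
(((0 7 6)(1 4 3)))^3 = ()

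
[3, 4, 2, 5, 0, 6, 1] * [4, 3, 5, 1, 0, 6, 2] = [1, 0, 5, 6, 4, 2, 3]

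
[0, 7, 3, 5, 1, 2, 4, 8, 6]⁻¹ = [0, 4, 5, 2, 6, 3, 8, 1, 7]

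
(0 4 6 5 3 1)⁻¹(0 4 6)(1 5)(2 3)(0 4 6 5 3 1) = (0 3)(1 2)(4 6 5)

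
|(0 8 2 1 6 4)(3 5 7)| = 6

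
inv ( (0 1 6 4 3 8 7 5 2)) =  (0 2 5 7 8 3 4 6 1)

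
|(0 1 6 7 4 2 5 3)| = 8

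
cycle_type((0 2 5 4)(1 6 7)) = 3.4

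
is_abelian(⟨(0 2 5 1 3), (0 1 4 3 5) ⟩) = no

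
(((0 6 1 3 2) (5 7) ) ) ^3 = (0 3 6 2 1) (5 7) 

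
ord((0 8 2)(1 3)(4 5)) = 6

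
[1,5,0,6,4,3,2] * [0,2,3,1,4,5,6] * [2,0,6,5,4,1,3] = [6,1,2,3,4,0,5]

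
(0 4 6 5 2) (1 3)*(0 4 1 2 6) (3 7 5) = (0 1 7 5 6 3 2 4) 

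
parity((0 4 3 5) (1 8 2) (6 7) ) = even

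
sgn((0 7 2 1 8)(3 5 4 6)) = -1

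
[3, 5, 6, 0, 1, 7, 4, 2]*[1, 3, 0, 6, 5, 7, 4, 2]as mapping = [0→6, 1→7, 2→4, 3→1, 4→3, 5→2, 6→5, 7→0]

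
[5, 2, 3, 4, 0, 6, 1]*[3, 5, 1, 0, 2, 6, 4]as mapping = [0→6, 1→1, 2→0, 3→2, 4→3, 5→4, 6→5]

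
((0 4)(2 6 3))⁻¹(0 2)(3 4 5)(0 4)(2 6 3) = (0 5 2)(4 6)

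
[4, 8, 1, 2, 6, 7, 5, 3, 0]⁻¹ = [8, 2, 3, 7, 0, 6, 4, 5, 1]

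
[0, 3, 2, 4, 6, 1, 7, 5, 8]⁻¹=[0, 5, 2, 1, 3, 7, 4, 6, 8]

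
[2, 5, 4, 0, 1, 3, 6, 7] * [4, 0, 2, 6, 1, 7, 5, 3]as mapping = [0→2, 1→7, 2→1, 3→4, 4→0, 5→6, 6→5, 7→3]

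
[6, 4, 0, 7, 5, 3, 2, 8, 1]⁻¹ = [2, 8, 6, 5, 1, 4, 0, 3, 7]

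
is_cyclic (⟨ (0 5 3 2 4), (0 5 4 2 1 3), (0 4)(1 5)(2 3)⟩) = no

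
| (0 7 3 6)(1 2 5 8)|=4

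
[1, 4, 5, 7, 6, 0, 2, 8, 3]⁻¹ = [5, 0, 6, 8, 1, 2, 4, 3, 7]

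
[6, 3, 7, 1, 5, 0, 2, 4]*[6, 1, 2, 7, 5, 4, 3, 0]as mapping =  [0→3, 1→7, 2→0, 3→1, 4→4, 5→6, 6→2, 7→5]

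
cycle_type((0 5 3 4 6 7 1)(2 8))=2.7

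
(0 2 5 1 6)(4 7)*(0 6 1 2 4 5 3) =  (0 4 7 5 2 3)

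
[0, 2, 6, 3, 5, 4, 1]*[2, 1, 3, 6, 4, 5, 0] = [2, 3, 0, 6, 5, 4, 1]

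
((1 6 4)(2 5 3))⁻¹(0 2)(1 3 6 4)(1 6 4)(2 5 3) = (0 5)(1 6 2 4)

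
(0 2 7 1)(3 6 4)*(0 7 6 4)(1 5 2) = (0 1 7 5 2 6)(3 4)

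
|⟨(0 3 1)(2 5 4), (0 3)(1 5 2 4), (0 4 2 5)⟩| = 720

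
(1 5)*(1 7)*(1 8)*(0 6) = (0 6)(1 5 7 8)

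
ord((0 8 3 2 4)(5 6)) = 10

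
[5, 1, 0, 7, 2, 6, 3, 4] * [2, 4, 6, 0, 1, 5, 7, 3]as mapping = [0→5, 1→4, 2→2, 3→3, 4→6, 5→7, 6→0, 7→1]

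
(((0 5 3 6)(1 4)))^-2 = (0 3)(5 6)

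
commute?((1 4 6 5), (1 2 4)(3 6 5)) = no:(1 4 6 5) * (1 2 4)(3 6 5) = (2 4 5)(3 6), (1 2 4)(3 6 5) * (1 4 6 5) = (1 2 6)(3 5)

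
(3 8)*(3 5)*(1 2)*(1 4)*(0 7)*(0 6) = (0 7 6)(1 2 4)(3 8 5)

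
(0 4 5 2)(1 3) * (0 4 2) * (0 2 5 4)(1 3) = (0 5 2)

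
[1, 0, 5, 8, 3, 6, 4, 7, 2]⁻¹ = [1, 0, 8, 4, 6, 2, 5, 7, 3]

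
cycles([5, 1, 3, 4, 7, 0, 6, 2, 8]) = (0 5) (2 3 4 7) 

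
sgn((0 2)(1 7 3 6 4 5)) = 1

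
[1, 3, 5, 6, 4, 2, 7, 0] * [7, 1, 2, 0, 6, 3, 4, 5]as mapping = [0→1, 1→0, 2→3, 3→4, 4→6, 5→2, 6→5, 7→7]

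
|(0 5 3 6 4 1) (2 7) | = 6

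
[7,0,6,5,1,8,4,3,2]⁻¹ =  [1,4,8,7,6,3,2,0,5]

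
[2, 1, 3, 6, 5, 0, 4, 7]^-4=[3, 1, 6, 4, 0, 2, 5, 7]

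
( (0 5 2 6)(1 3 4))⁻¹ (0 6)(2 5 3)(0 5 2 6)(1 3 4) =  (0 5)(2 4 6)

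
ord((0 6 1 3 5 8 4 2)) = 8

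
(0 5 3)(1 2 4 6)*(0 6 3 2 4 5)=(1 4 3 6)(2 5)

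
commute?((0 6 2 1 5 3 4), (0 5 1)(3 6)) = no:(0 6 2 1 5 3 4)*(0 5 1)(3 6) = (0 3 4 5 6 2), (0 5 1)(3 6)*(0 6 2 1 5 3 4) = (0 3 2 1 6 4)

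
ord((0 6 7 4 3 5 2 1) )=8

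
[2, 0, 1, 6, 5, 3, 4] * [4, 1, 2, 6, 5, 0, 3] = [2, 4, 1, 3, 0, 6, 5]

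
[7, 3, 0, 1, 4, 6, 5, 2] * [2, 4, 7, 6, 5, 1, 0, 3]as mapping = [0→3, 1→6, 2→2, 3→4, 4→5, 5→0, 6→1, 7→7]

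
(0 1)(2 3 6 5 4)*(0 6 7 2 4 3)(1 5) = (0 5 3 7 2)(1 6)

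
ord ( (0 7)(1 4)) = 2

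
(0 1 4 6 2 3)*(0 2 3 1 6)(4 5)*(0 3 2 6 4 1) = (0 4 3 6 2)(1 5)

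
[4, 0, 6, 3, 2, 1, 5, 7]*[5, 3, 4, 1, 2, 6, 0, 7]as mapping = [0→2, 1→5, 2→0, 3→1, 4→4, 5→3, 6→6, 7→7]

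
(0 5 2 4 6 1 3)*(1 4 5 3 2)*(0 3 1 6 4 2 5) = (0 1 5 6 2)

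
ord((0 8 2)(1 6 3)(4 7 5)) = 3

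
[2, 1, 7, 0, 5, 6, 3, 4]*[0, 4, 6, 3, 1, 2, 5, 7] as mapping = [0→6, 1→4, 2→7, 3→0, 4→2, 5→5, 6→3, 7→1] 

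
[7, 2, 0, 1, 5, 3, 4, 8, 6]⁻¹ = [2, 3, 1, 5, 6, 4, 8, 0, 7]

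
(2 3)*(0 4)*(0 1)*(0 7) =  (0 4 1 7)(2 3)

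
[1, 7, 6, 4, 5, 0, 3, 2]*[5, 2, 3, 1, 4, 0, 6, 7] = [2, 7, 6, 4, 0, 5, 1, 3]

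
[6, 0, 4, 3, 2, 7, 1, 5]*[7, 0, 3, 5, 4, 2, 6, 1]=[6, 7, 4, 5, 3, 1, 0, 2]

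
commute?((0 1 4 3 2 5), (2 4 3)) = no:(0 1 4 3 2 5)*(2 4 3) = (0 1 3 4 2 5), (2 4 3)*(0 1 4 3 2 5) = (0 1 4 2 3 5)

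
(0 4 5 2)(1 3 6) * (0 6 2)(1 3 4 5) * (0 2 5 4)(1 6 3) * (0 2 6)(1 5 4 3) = (0 3 4)(1 2)(5 6)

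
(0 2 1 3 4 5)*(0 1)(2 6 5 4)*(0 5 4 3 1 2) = (0 6 4 3)(2 5)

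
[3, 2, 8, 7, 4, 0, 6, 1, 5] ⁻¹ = [5, 7, 1, 0, 4, 8, 6, 3, 2] 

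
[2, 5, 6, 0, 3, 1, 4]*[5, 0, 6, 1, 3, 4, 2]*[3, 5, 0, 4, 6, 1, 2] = [2, 6, 0, 1, 5, 3, 4]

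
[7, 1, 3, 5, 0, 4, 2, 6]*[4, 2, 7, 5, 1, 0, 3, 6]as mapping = [0→6, 1→2, 2→5, 3→0, 4→4, 5→1, 6→7, 7→3]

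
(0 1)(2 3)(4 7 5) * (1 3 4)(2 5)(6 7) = (0 3 5 1)(2 4 6 7)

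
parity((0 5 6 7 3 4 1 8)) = odd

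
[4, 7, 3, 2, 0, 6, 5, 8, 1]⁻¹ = [4, 8, 3, 2, 0, 6, 5, 1, 7]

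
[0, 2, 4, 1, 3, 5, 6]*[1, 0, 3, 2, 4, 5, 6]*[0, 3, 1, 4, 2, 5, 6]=[3, 4, 2, 0, 1, 5, 6]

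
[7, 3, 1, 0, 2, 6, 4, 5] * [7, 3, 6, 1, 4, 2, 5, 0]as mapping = [0→0, 1→1, 2→3, 3→7, 4→6, 5→5, 6→4, 7→2]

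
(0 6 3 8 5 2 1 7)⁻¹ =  (0 7 1 2 5 8 3 6)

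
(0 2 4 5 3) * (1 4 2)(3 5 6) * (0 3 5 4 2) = (0 1 2)(4 6 5)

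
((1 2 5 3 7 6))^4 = (1 7 5)(2 6 3)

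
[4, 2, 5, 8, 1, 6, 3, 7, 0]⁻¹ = [8, 4, 1, 6, 0, 2, 5, 7, 3]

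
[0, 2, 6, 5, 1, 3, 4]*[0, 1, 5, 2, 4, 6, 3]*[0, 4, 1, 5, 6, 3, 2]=[0, 3, 5, 2, 4, 1, 6]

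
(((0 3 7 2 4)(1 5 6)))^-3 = (0 7 4 3 2)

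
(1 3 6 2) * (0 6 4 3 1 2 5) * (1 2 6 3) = (0 3 4 1 2 6 5)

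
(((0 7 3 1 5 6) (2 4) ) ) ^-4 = (0 3 5) (1 6 7) 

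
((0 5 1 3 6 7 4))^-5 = (0 1 6 4 5 3 7)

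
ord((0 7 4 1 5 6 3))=7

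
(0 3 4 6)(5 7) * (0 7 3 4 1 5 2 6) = (0 4)(1 5 3)(2 6 7)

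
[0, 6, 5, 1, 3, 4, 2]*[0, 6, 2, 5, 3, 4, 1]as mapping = [0→0, 1→1, 2→4, 3→6, 4→5, 5→3, 6→2]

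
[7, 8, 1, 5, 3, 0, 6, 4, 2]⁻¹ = [5, 2, 8, 4, 7, 3, 6, 0, 1]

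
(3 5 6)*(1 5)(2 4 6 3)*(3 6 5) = (1 3)(2 4 5 6)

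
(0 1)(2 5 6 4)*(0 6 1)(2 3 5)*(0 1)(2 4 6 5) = (0 1 5)(2 4 3)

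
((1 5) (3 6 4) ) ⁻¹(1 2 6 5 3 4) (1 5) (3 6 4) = (1 6 3 5 2 4) 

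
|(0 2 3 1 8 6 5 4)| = 8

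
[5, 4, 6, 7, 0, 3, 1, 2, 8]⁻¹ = [4, 6, 7, 5, 1, 0, 2, 3, 8]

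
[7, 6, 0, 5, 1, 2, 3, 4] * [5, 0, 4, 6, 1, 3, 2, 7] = [7, 2, 5, 3, 0, 4, 6, 1]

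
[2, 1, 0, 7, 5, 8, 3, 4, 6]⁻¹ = [2, 1, 0, 6, 7, 4, 8, 3, 5]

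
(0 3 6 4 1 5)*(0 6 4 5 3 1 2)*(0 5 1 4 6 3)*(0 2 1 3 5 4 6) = (0 6 3)(1 2 4)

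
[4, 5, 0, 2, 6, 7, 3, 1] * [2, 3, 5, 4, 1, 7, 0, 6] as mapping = [0→1, 1→7, 2→2, 3→5, 4→0, 5→6, 6→4, 7→3] 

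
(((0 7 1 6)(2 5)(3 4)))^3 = (0 6 1 7)(2 5)(3 4)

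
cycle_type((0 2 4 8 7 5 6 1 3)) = 9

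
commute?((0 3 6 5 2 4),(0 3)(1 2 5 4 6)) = no:(0 3 6 5 2 4) * (0 3)(1 2 5 4 6) = (1 2 6 4 3),(0 3)(1 2 5 4 6) * (0 3 6 5 2 4) = (0 6 1 4 5)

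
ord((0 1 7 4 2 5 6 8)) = 8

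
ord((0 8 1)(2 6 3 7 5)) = 15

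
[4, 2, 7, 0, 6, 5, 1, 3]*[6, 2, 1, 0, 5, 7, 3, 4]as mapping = [0→5, 1→1, 2→4, 3→6, 4→3, 5→7, 6→2, 7→0]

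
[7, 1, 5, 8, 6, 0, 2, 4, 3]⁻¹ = [5, 1, 6, 8, 7, 2, 4, 0, 3]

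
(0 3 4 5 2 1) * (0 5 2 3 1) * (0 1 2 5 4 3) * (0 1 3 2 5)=(0 5 1 4)(2 3)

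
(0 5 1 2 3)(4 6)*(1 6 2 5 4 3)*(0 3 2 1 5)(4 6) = (0 6 2 5 4 1)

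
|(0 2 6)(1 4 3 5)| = 12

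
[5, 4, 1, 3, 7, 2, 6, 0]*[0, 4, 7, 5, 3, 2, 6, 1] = [2, 3, 4, 5, 1, 7, 6, 0]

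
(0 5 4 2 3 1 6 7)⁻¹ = (0 7 6 1 3 2 4 5)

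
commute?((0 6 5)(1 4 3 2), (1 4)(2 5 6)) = no:(0 6 5)(1 4 3 2) * (1 4)(2 5 6) = (0 2 4 3 5), (1 4)(2 5 6) * (0 6 5)(1 4 3 2) = (0 6 1 3 2)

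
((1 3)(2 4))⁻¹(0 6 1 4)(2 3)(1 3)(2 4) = (0 6 3 2)(1 4)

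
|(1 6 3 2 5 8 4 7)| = 8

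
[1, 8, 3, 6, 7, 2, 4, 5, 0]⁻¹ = [8, 0, 5, 2, 6, 7, 3, 4, 1]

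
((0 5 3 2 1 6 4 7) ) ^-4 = (0 1) (2 7) (3 4) (5 6) 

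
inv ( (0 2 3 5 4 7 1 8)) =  (0 8 1 7 4 5 3 2)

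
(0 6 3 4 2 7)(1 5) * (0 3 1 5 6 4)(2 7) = (0 4 7 3)(1 6)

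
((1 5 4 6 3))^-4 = (1 5 4 6 3)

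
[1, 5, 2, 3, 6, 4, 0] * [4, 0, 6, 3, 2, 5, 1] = [0, 5, 6, 3, 1, 2, 4]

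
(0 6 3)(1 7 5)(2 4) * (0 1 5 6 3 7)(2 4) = (0 3 1)(6 7)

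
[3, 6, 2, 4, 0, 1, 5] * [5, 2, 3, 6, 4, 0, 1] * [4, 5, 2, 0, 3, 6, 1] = [1, 5, 0, 3, 6, 2, 4]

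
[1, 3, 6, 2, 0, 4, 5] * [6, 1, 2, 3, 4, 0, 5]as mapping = [0→1, 1→3, 2→5, 3→2, 4→6, 5→4, 6→0]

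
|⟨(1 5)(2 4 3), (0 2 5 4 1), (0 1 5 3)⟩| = 720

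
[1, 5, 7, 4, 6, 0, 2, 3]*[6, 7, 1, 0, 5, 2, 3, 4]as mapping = [0→7, 1→2, 2→4, 3→5, 4→3, 5→6, 6→1, 7→0]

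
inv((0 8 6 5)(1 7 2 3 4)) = (0 5 6 8)(1 4 3 2 7)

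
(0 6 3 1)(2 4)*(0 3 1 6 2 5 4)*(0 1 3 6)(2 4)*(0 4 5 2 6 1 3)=(0 5 6)(2 3 4)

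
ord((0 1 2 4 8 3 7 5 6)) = 9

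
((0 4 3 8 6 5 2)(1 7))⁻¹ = (0 2 5 6 8 3 4)(1 7)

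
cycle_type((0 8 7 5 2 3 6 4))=8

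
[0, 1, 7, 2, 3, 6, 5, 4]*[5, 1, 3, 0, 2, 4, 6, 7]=[5, 1, 7, 3, 0, 6, 4, 2]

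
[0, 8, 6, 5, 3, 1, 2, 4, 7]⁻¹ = [0, 5, 6, 4, 7, 3, 2, 8, 1]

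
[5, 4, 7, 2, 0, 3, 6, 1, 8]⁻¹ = [4, 7, 3, 5, 1, 0, 6, 2, 8]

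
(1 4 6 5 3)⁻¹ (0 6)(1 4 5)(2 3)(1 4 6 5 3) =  (0 5)(1 2)(3 4 6)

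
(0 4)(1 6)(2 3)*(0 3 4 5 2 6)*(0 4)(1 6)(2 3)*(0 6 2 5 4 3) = (0 4 5)(1 3)(2 6)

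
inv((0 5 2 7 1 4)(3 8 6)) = (0 4 1 7 2 5)(3 6 8)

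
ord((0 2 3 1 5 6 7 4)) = 8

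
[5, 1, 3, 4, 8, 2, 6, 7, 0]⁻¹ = [8, 1, 5, 2, 3, 0, 6, 7, 4]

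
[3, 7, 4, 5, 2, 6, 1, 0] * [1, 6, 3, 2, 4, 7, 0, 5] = [2, 5, 4, 7, 3, 0, 6, 1]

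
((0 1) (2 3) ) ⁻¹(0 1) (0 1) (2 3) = (0 1) 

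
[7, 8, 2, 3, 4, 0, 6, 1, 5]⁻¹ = [5, 7, 2, 3, 4, 8, 6, 0, 1]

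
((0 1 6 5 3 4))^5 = (0 4 3 5 6 1)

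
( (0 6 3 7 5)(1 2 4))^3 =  (0 7 6 5 3)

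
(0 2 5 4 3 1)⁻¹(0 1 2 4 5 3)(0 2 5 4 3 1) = (0 5 3 4 1 2)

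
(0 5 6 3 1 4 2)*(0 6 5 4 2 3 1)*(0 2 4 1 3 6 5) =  (0 1 4 6 3 2 5)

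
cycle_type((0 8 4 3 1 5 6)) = 7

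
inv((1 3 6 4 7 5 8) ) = (1 8 5 7 4 6 3) 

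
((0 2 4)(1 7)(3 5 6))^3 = (1 7)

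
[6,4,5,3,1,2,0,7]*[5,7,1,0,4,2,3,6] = [3,4,2,0,7,1,5,6]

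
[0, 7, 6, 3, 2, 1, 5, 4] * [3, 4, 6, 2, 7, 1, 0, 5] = [3, 5, 0, 2, 6, 4, 1, 7]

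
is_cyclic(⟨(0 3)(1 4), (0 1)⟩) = no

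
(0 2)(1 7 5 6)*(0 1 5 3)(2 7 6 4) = (0 7 3)(1 6 5 4 2)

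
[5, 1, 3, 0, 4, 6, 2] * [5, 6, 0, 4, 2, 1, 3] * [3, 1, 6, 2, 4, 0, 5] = [1, 5, 4, 0, 6, 2, 3]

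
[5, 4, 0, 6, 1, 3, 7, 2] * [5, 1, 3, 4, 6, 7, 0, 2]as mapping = [0→7, 1→6, 2→5, 3→0, 4→1, 5→4, 6→2, 7→3]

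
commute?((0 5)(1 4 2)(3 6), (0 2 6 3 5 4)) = no:(0 5)(1 4 2)(3 6)*(0 2 6 3 5 4) = (0 4 6 5 2 1), (0 2 6 3 5 4)*(0 5)(1 4 2)(3 6) = (0 1 4 5 2 3)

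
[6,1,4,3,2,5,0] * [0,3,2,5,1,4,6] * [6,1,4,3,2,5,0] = [0,3,1,5,4,2,6]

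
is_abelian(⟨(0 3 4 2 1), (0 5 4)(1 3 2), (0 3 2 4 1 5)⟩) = no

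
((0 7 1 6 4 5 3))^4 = (0 4 7 5 1 3 6)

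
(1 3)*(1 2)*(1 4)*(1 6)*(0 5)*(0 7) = (0 5 7)(1 3 2 4 6)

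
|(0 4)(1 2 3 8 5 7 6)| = 14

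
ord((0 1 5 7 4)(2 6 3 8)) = 20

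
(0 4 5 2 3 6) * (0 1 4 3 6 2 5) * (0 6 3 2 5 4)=(0 2 3 5 4 6 1)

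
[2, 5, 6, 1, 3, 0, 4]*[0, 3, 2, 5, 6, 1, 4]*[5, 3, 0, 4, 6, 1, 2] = [0, 3, 6, 4, 1, 5, 2]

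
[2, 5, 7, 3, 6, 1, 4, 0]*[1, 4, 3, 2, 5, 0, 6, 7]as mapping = [0→3, 1→0, 2→7, 3→2, 4→6, 5→4, 6→5, 7→1]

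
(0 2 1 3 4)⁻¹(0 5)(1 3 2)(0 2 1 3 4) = (1 3 4)(2 5)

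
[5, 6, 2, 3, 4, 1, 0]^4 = [0, 1, 2, 3, 4, 5, 6]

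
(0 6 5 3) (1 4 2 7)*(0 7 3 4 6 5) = (0 5 4 2 3 7 1 6) 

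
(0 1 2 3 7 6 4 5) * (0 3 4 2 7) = (0 1 7 6 2 4 5 3)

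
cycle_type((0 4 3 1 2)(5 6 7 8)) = 4.5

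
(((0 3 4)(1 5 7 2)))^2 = (0 4 3)(1 7)(2 5)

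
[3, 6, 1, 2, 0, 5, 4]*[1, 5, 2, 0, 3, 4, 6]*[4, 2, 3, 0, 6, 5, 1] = [4, 1, 5, 3, 2, 6, 0]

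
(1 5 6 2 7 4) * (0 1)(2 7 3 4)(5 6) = (0 1 6 7 2 3 4)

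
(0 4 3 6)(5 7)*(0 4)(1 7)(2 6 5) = (1 7 2 6 4 3 5)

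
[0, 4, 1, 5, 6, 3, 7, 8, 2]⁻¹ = [0, 2, 8, 5, 1, 3, 4, 6, 7]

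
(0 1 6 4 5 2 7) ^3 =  (0 4 7 6 2 1 5) 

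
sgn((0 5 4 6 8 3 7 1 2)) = 1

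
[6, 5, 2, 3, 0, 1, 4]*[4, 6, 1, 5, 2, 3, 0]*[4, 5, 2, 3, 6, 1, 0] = [4, 3, 5, 1, 6, 0, 2]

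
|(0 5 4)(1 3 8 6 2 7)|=6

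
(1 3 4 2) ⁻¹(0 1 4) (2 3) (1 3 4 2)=(0 3 2) (1 4) 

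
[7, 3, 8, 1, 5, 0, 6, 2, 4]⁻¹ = [5, 3, 7, 1, 8, 4, 6, 0, 2]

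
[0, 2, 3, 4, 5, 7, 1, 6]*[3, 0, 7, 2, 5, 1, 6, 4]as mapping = [0→3, 1→7, 2→2, 3→5, 4→1, 5→4, 6→0, 7→6]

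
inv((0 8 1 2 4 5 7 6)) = (0 6 7 5 4 2 1 8)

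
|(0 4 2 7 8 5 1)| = 7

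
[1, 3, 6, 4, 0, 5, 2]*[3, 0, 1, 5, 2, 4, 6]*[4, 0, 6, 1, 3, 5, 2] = [4, 5, 2, 6, 1, 3, 0]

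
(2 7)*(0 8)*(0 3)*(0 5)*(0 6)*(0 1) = (0 8 3 5 6 1)(2 7)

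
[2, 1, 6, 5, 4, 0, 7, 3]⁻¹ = [5, 1, 0, 7, 4, 3, 2, 6]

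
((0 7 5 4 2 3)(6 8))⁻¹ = (0 3 2 4 5 7)(6 8)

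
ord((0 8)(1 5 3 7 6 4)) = 6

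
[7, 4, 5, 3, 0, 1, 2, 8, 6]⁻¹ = [4, 5, 6, 3, 1, 2, 8, 0, 7]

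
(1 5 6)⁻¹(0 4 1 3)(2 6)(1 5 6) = (0 4 5 3)(1 2)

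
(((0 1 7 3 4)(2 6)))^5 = (2 6)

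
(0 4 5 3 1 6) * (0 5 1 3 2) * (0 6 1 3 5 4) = (2 6 4 3 5)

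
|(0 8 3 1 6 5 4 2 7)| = 9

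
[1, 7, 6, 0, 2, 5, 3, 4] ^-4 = [4, 2, 0, 7, 3, 5, 1, 6] 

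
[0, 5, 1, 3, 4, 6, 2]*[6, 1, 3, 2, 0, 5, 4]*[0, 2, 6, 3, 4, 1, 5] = [5, 1, 2, 6, 0, 4, 3]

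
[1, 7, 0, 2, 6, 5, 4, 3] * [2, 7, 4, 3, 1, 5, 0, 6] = [7, 6, 2, 4, 0, 5, 1, 3]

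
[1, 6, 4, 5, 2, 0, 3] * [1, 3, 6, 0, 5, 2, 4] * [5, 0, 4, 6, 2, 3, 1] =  [6, 2, 3, 4, 1, 0, 5]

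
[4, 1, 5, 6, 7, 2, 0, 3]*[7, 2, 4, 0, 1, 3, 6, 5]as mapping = [0→1, 1→2, 2→3, 3→6, 4→5, 5→4, 6→7, 7→0]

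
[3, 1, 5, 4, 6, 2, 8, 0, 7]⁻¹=[7, 1, 5, 0, 3, 2, 4, 8, 6]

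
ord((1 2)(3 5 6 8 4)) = 10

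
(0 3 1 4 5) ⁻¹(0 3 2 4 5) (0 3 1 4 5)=(0 3 1 2 5) 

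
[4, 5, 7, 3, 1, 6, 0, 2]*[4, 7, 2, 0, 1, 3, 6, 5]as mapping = [0→1, 1→3, 2→5, 3→0, 4→7, 5→6, 6→4, 7→2]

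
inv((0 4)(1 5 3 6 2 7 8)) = (0 4)(1 8 7 2 6 3 5)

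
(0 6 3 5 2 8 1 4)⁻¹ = (0 4 1 8 2 5 3 6)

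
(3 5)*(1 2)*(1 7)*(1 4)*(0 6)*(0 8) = (0 6 8)(1 2 7 4)(3 5)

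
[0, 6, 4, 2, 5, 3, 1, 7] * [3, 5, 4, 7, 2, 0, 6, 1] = [3, 6, 2, 4, 0, 7, 5, 1]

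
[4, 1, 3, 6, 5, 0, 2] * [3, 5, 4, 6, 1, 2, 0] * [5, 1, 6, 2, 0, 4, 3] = [1, 4, 3, 5, 6, 2, 0]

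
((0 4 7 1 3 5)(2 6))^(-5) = (0 4 7 1 3 5)(2 6)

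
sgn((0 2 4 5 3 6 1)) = 1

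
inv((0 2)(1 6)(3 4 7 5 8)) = (0 2)(1 6)(3 8 5 7 4)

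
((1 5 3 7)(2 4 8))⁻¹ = (1 7 3 5)(2 8 4)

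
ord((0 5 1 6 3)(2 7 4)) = 15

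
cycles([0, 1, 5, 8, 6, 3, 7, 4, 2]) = (2 5 3 8)(4 6 7)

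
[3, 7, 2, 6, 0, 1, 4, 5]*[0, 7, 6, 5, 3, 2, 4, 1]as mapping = [0→5, 1→1, 2→6, 3→4, 4→0, 5→7, 6→3, 7→2]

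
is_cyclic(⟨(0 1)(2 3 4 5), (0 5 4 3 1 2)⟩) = no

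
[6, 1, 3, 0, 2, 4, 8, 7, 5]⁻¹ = [3, 1, 4, 2, 5, 8, 0, 7, 6]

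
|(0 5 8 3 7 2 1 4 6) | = 9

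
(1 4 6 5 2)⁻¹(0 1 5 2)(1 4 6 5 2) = (0 4 2 1)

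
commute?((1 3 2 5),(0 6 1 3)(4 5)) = no:(1 3 2 5)*(0 6 1 3)(4 5) = (0 6 1)(2 4 5 3),(0 6 1 3)(4 5)*(1 3 2 5) = (0 6 3)(1 2 5 4)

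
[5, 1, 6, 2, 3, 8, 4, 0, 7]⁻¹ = [7, 1, 3, 4, 6, 0, 2, 8, 5]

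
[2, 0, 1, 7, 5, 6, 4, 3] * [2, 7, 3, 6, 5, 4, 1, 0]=[3, 2, 7, 0, 4, 1, 5, 6]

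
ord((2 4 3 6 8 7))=6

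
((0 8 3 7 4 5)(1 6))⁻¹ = (0 5 4 7 3 8)(1 6)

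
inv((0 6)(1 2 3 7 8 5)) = (0 6)(1 5 8 7 3 2)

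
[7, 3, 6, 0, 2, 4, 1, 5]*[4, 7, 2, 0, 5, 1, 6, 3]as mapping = [0→3, 1→0, 2→6, 3→4, 4→2, 5→5, 6→7, 7→1]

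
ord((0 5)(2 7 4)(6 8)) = 6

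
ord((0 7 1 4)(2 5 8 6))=4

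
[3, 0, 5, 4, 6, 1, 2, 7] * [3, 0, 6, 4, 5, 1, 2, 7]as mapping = [0→4, 1→3, 2→1, 3→5, 4→2, 5→0, 6→6, 7→7]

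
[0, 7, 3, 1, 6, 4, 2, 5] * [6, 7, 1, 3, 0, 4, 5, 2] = [6, 2, 3, 7, 5, 0, 1, 4]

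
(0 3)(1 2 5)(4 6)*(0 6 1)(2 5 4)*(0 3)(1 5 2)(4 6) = (1 2 6)(3 4 5)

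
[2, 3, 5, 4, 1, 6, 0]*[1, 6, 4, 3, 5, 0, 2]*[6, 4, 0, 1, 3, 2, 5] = [3, 1, 6, 2, 5, 0, 4]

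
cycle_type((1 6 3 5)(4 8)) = 2.4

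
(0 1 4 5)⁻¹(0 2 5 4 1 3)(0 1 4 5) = (0 5 4 3 1 2)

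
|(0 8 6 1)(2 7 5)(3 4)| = 12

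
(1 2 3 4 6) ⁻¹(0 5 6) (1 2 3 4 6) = (0 5 1) 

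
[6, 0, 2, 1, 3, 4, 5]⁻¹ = [1, 3, 2, 4, 5, 6, 0]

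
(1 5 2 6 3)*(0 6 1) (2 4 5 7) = (0 6 3) (1 7 2) (4 5) 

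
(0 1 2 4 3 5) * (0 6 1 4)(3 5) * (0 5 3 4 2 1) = (0 2 5 6)(3 4)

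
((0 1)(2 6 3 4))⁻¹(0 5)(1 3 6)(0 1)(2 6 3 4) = (0 4 3)(1 5)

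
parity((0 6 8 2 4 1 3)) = even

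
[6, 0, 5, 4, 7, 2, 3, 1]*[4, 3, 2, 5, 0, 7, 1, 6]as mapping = [0→1, 1→4, 2→7, 3→0, 4→6, 5→2, 6→5, 7→3]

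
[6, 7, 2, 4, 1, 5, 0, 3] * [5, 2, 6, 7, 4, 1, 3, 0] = [3, 0, 6, 4, 2, 1, 5, 7]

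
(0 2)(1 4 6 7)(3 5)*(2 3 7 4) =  (0 3 5 7 1 2)(4 6)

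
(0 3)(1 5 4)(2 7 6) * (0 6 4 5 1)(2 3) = (0 2 7 4)(3 6)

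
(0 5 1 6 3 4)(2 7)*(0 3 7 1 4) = (0 5 4 3)(1 6 7 2)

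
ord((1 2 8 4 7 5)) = 6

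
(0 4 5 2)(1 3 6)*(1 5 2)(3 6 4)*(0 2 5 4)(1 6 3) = (0 1 3)(4 5 6)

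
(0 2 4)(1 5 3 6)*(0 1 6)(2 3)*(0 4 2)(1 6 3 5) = (0 5)(3 4 6)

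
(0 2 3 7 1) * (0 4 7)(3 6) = (0 2 6 3)(1 4 7)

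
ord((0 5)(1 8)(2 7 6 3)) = 4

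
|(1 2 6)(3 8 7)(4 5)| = 6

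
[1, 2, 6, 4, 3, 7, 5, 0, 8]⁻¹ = [7, 0, 1, 4, 3, 6, 2, 5, 8]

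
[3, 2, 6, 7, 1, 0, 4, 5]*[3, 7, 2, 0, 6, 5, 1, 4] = [0, 2, 1, 4, 7, 3, 6, 5]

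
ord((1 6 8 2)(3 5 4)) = 12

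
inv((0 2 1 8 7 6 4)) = (0 4 6 7 8 1 2)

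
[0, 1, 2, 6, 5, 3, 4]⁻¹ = [0, 1, 2, 5, 6, 4, 3]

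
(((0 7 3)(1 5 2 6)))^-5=(0 7 3)(1 6 2 5)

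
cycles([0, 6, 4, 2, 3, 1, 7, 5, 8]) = (1 6 7 5)(2 4 3)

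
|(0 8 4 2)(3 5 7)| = 12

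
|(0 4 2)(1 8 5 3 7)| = 15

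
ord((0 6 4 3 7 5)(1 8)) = 6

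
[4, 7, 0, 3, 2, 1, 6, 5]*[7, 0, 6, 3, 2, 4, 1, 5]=[2, 5, 7, 3, 6, 0, 1, 4]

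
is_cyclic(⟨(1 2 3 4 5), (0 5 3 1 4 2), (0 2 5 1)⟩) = no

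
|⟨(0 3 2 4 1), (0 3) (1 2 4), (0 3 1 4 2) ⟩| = 120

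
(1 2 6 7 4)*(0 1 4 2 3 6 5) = (0 1 3 6 7 2 5)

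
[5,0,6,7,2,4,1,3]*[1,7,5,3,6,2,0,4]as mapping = [0→2,1→1,2→0,3→4,4→5,5→6,6→7,7→3]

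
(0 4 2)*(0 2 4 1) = (0 1)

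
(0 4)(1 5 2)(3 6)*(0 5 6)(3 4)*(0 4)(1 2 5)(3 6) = (0 6)(1 3 4)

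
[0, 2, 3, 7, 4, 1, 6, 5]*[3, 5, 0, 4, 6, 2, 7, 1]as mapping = [0→3, 1→0, 2→4, 3→1, 4→6, 5→5, 6→7, 7→2]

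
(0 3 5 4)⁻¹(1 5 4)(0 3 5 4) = (0 1 4)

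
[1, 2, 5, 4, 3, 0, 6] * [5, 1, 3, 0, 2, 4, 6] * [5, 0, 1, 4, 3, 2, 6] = [0, 4, 3, 1, 5, 2, 6]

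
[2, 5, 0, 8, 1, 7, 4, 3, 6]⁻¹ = [2, 4, 0, 7, 6, 1, 8, 5, 3]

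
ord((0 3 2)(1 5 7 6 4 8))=6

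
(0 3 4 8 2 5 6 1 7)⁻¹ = (0 7 1 6 5 2 8 4 3)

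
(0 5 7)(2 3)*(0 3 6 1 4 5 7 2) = (0 7 3)(1 4 5 2 6)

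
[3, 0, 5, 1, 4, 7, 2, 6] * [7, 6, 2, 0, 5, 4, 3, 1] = [0, 7, 4, 6, 5, 1, 2, 3]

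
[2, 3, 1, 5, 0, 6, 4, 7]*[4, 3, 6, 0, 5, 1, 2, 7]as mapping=[0→6, 1→0, 2→3, 3→1, 4→4, 5→2, 6→5, 7→7]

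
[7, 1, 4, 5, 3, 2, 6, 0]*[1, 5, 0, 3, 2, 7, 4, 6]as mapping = [0→6, 1→5, 2→2, 3→7, 4→3, 5→0, 6→4, 7→1]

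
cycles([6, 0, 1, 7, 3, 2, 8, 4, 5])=(0 6 8 5 2 1)(3 7 4)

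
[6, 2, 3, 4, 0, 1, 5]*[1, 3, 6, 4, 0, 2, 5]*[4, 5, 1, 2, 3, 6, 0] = [6, 0, 3, 4, 5, 2, 1]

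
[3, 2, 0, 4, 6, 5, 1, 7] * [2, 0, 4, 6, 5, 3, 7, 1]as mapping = [0→6, 1→4, 2→2, 3→5, 4→7, 5→3, 6→0, 7→1]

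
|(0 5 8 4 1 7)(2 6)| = 6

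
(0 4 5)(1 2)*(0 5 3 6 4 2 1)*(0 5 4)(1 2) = (0 1 2 5 4 3 6)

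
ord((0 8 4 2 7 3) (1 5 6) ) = 6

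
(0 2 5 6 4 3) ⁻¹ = (0 3 4 6 5 2) 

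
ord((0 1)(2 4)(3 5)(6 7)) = 2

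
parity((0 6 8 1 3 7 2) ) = even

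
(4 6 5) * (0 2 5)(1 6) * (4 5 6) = (0 2 6)(1 4)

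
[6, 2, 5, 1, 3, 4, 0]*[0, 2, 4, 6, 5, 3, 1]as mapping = [0→1, 1→4, 2→3, 3→2, 4→6, 5→5, 6→0]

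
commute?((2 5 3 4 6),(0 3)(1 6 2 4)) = no:(2 5 3 4 6)*(0 3)(1 6 2 4) = (0 3 1 6 4 2 5),(0 3)(1 6 2 4)*(2 5 3 4 6) = (0 4 1 2 6 5 3)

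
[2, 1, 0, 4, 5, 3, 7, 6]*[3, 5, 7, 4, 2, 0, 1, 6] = [7, 5, 3, 2, 0, 4, 6, 1]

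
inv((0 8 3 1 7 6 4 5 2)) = (0 2 5 4 6 7 1 3 8)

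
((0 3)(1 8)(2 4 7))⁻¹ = (0 3)(1 8)(2 7 4)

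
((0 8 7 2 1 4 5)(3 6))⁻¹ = (0 5 4 1 2 7 8)(3 6)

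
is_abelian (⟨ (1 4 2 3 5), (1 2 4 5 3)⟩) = no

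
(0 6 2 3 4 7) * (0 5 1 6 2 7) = (0 2 3 4)(1 6 7 5)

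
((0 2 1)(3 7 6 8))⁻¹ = (0 1 2)(3 8 6 7)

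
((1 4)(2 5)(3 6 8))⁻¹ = (1 4)(2 5)(3 8 6)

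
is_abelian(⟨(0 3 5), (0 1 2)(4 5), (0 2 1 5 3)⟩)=no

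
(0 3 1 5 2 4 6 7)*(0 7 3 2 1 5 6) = (0 2 4)(1 6 3 5)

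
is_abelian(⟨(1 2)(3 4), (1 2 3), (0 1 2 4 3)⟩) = no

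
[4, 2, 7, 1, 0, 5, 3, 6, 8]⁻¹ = [4, 3, 1, 6, 0, 5, 7, 2, 8]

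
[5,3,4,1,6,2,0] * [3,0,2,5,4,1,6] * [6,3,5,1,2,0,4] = [3,0,2,6,4,5,1]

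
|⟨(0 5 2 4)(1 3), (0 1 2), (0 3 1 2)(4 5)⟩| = 360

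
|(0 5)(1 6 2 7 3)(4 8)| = 10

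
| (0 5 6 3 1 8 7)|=7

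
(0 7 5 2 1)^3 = (0 2 7 1 5)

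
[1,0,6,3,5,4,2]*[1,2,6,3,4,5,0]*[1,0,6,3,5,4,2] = [6,0,1,3,4,5,2]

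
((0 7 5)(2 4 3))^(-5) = (0 7 5)(2 4 3)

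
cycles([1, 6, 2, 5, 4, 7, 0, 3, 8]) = (0 1 6)(3 5 7)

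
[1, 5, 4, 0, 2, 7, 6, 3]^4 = [3, 0, 2, 7, 4, 1, 6, 5]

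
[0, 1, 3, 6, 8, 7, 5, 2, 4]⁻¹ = [0, 1, 7, 2, 8, 6, 3, 5, 4]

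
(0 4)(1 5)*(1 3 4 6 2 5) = (0 6 2 5 3 4)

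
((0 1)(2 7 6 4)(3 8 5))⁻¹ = (0 1)(2 4 6 7)(3 5 8)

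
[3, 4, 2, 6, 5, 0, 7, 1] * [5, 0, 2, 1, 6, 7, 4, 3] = [1, 6, 2, 4, 7, 5, 3, 0] 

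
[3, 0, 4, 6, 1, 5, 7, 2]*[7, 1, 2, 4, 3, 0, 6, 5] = [4, 7, 3, 6, 1, 0, 5, 2]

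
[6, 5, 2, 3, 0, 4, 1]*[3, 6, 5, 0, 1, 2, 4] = [4, 2, 5, 0, 3, 1, 6]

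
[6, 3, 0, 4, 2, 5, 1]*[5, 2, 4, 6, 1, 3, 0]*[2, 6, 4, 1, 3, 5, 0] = [2, 0, 5, 6, 3, 1, 4]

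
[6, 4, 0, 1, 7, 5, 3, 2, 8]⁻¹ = [2, 3, 7, 6, 1, 5, 0, 4, 8]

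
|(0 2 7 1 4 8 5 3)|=8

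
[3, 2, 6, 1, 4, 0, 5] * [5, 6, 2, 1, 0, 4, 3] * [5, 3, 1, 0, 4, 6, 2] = [3, 1, 0, 2, 5, 6, 4]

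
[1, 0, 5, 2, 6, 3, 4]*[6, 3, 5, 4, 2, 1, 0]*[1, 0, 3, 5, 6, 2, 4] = [5, 4, 0, 2, 1, 6, 3]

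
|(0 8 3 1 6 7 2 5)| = 8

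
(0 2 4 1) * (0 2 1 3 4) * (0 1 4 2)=(0 4 3 2 1)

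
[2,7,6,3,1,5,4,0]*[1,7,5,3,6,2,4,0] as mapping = [0→5,1→0,2→4,3→3,4→7,5→2,6→6,7→1] 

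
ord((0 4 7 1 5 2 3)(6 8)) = 14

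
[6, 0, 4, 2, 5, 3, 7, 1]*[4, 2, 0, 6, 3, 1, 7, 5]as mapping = [0→7, 1→4, 2→3, 3→0, 4→1, 5→6, 6→5, 7→2]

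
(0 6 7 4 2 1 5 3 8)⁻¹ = (0 8 3 5 1 2 4 7 6)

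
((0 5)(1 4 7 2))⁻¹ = (0 5)(1 2 7 4)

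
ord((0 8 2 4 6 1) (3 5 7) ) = 6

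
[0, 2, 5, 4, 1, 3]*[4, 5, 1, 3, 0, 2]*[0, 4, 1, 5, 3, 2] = [3, 4, 1, 0, 2, 5]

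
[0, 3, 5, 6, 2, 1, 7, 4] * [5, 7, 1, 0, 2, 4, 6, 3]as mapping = [0→5, 1→0, 2→4, 3→6, 4→1, 5→7, 6→3, 7→2]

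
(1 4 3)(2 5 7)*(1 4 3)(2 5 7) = (1 3 4)(2 7 5)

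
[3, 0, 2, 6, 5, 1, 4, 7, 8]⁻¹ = [1, 5, 2, 0, 6, 4, 3, 7, 8]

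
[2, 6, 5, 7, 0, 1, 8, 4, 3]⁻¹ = [4, 5, 0, 8, 7, 2, 1, 3, 6]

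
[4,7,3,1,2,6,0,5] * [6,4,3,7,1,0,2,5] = [1,5,7,4,3,2,6,0]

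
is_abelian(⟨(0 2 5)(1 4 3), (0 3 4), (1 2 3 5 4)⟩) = no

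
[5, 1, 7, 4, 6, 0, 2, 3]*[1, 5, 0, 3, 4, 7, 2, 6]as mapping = [0→7, 1→5, 2→6, 3→4, 4→2, 5→1, 6→0, 7→3]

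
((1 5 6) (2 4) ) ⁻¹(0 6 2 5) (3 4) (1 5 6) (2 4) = (0 1 4 6) (2 3) 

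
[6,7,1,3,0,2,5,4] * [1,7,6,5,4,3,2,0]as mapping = [0→2,1→0,2→7,3→5,4→1,5→6,6→3,7→4]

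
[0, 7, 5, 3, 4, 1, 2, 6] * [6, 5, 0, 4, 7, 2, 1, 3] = [6, 3, 2, 4, 7, 5, 0, 1]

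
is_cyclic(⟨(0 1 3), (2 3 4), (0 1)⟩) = no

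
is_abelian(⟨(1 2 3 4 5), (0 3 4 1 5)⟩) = no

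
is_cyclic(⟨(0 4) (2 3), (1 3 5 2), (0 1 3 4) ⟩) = no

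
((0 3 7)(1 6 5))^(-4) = (0 7 3)(1 5 6)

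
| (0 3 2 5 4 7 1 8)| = 8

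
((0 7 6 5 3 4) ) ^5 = (0 4 3 5 6 7) 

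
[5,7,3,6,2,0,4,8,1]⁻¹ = [5,8,4,2,6,0,3,1,7]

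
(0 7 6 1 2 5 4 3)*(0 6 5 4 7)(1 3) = (1 2 4)(3 6)(5 7)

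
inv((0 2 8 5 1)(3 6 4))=(0 1 5 8 2)(3 4 6)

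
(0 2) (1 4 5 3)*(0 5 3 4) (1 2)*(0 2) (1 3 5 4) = (0 3) (1 2 4 5) 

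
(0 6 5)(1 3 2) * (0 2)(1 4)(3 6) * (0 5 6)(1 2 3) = (0 1)(2 4)(3 5)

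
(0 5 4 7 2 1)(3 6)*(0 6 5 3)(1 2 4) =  (0 3 5 1 6)(4 7)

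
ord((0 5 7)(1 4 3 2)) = 12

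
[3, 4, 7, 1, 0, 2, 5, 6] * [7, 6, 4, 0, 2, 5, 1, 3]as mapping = [0→0, 1→2, 2→3, 3→6, 4→7, 5→4, 6→5, 7→1]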